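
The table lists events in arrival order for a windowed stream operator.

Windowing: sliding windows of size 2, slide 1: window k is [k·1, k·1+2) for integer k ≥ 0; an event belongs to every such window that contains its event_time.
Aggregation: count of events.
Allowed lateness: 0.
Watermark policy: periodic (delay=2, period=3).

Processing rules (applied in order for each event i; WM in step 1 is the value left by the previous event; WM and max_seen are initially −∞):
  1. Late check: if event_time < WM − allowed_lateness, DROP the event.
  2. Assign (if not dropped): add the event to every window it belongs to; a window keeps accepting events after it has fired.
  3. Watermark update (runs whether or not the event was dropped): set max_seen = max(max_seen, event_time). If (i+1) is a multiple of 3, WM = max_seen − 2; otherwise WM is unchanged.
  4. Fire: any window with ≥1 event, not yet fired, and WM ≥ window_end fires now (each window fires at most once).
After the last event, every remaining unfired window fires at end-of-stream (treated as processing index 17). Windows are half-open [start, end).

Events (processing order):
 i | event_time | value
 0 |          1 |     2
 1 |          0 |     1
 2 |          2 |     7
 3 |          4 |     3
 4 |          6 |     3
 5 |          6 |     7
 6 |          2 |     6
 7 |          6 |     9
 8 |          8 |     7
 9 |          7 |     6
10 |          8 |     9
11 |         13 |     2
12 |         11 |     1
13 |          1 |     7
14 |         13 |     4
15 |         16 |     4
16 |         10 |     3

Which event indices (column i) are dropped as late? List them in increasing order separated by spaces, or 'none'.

6 13 16

i=0 t=1 v=2: → [1,3),[0,2); WM=−∞
i=1 t=0 v=1: → [0,2); WM=−∞
i=2 t=2 v=7: → [2,4),[1,3); WM=0
i=3 t=4 v=3: → [4,6),[3,5); WM=0
i=4 t=6 v=3: → [6,8),[5,7); WM=0
i=5 t=6 v=7: → [6,8),[5,7); WM=4; [0,2) fires=2 [1,3) fires=2 [2,4) fires=1
i=6 t=2 v=6: DROP (t<4-0); WM=4
i=7 t=6 v=9: → [6,8),[5,7); WM=4
i=8 t=8 v=7: → [8,10),[7,9); WM=6; [3,5) fires=1 [4,6) fires=1
i=9 t=7 v=6: → [7,9),[6,8); WM=6
i=10 t=8 v=9: → [8,10),[7,9); WM=6
i=11 t=13 v=2: → [13,15),[12,14); WM=11; [5,7) fires=3 [6,8) fires=4 [7,9) fires=3 [8,10) fires=2
i=12 t=11 v=1: → [11,13),[10,12); WM=11
i=13 t=1 v=7: DROP (t<11-0); WM=11
i=14 t=13 v=4: → [13,15),[12,14); WM=11
i=15 t=16 v=4: → [16,18),[15,17); WM=11
i=16 t=10 v=3: DROP (t<11-0); WM=11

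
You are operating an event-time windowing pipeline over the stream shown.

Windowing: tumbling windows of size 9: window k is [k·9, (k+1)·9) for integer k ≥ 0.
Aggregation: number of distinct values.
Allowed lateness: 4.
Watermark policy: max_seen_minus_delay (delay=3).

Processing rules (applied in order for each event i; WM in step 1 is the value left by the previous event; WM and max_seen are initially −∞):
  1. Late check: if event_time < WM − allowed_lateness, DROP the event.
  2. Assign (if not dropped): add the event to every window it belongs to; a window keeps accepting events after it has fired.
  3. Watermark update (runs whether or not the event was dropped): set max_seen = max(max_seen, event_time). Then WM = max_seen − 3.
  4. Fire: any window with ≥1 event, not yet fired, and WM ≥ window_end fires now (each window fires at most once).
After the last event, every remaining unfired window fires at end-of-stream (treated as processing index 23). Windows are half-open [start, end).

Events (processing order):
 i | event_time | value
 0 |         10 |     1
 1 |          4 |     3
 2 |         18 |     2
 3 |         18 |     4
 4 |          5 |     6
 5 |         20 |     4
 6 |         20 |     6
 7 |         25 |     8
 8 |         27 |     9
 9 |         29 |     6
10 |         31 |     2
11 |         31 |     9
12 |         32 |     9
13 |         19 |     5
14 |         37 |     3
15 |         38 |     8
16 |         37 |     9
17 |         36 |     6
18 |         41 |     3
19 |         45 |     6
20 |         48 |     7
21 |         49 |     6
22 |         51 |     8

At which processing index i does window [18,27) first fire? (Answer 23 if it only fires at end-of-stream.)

10

i=0 t=10 v=1: → [9,18); WM=7
i=1 t=4 v=3: → [0,9); WM=7
i=2 t=18 v=2: → [18,27); WM=15; [0,9) fires=1
i=3 t=18 v=4: → [18,27); WM=15
i=4 t=5 v=6: DROP (t<15-4); WM=15
i=5 t=20 v=4: → [18,27); WM=17
i=6 t=20 v=6: → [18,27); WM=17
i=7 t=25 v=8: → [18,27); WM=22; [9,18) fires=1
i=8 t=27 v=9: → [27,36); WM=24
i=9 t=29 v=6: → [27,36); WM=26
i=10 t=31 v=2: → [27,36); WM=28; [18,27) fires=4
i=11 t=31 v=9: → [27,36); WM=28
i=12 t=32 v=9: → [27,36); WM=29
i=13 t=19 v=5: DROP (t<29-4); WM=29
i=14 t=37 v=3: → [36,45); WM=34
i=15 t=38 v=8: → [36,45); WM=35
i=16 t=37 v=9: → [36,45); WM=35
i=17 t=36 v=6: → [36,45); WM=35
i=18 t=41 v=3: → [36,45); WM=38; [27,36) fires=3
i=19 t=45 v=6: → [45,54); WM=42
i=20 t=48 v=7: → [45,54); WM=45; [36,45) fires=4
i=21 t=49 v=6: → [45,54); WM=46
i=22 t=51 v=8: → [45,54); WM=48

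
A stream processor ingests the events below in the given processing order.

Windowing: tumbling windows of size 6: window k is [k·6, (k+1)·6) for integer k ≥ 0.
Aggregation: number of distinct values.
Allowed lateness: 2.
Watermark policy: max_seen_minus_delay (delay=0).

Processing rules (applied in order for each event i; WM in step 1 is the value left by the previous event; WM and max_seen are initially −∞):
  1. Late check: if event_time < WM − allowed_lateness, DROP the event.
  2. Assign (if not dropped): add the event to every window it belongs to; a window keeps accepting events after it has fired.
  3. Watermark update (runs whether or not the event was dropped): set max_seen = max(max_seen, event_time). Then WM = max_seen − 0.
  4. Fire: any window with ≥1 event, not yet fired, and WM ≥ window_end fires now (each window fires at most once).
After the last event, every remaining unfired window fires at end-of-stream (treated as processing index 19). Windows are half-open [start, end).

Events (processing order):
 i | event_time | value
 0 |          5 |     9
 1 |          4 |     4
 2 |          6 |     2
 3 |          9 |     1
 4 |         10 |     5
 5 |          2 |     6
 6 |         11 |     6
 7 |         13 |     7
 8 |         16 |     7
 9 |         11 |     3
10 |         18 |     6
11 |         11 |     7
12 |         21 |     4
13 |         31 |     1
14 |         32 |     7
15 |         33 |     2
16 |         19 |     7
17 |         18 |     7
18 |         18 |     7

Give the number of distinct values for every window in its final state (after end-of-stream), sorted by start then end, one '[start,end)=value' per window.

i=0 t=5 v=9: → [0,6); WM=5
i=1 t=4 v=4: → [0,6); WM=5
i=2 t=6 v=2: → [6,12); WM=6; [0,6) fires=2
i=3 t=9 v=1: → [6,12); WM=9
i=4 t=10 v=5: → [6,12); WM=10
i=5 t=2 v=6: DROP (t<10-2); WM=10
i=6 t=11 v=6: → [6,12); WM=11
i=7 t=13 v=7: → [12,18); WM=13; [6,12) fires=4
i=8 t=16 v=7: → [12,18); WM=16
i=9 t=11 v=3: DROP (t<16-2); WM=16
i=10 t=18 v=6: → [18,24); WM=18; [12,18) fires=1
i=11 t=11 v=7: DROP (t<18-2); WM=18
i=12 t=21 v=4: → [18,24); WM=21
i=13 t=31 v=1: → [30,36); WM=31; [18,24) fires=2
i=14 t=32 v=7: → [30,36); WM=32
i=15 t=33 v=2: → [30,36); WM=33
i=16 t=19 v=7: DROP (t<33-2); WM=33
i=17 t=18 v=7: DROP (t<33-2); WM=33
i=18 t=18 v=7: DROP (t<33-2); WM=33

[0,6)=2 [6,12)=4 [12,18)=1 [18,24)=2 [30,36)=3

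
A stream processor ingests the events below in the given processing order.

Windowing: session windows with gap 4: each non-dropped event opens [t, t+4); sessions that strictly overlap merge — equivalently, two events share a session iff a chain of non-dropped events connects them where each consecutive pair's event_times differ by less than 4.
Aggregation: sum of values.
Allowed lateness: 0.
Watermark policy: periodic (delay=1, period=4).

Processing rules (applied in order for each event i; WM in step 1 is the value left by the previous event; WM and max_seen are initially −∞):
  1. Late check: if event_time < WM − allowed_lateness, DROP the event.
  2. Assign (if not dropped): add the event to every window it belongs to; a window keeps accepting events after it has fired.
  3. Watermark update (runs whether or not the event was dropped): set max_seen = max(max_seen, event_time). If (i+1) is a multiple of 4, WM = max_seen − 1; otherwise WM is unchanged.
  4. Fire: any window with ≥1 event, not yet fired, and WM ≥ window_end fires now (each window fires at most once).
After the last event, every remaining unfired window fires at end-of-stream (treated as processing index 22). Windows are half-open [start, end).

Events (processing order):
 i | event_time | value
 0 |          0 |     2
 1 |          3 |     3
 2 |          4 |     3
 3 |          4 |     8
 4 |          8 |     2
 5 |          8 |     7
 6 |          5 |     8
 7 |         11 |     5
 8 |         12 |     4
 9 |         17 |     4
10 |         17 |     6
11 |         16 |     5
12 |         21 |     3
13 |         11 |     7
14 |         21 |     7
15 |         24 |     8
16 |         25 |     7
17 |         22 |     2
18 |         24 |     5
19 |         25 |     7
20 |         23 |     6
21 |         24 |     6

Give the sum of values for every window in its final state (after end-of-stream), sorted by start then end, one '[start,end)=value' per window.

i=0 t=0 v=2: → [0,4); WM=−∞
i=1 t=3 v=3: → [0,7); WM=−∞
i=2 t=4 v=3: → [0,8); WM=−∞
i=3 t=4 v=8: → [0,8); WM=3
i=4 t=8 v=2: → [8,12); WM=3
i=5 t=8 v=7: → [8,12); WM=3
i=6 t=5 v=8: → [0,12); WM=3
i=7 t=11 v=5: → [0,15); WM=10
i=8 t=12 v=4: → [0,16); WM=10
i=9 t=17 v=4: → [17,21); WM=10
i=10 t=17 v=6: → [17,21); WM=10
i=11 t=16 v=5: → [16,21); WM=16
i=12 t=21 v=3: → [21,25); WM=16
i=13 t=11 v=7: DROP (t<16-0); WM=16
i=14 t=21 v=7: → [21,25); WM=16
i=15 t=24 v=8: → [21,28); WM=23
i=16 t=25 v=7: → [21,29); WM=23
i=17 t=22 v=2: DROP (t<23-0); WM=23
i=18 t=24 v=5: → [21,29); WM=23
i=19 t=25 v=7: → [21,29); WM=24
i=20 t=23 v=6: DROP (t<24-0); WM=24
i=21 t=24 v=6: → [21,29); WM=24

[0,16)=42 [16,21)=15 [21,29)=43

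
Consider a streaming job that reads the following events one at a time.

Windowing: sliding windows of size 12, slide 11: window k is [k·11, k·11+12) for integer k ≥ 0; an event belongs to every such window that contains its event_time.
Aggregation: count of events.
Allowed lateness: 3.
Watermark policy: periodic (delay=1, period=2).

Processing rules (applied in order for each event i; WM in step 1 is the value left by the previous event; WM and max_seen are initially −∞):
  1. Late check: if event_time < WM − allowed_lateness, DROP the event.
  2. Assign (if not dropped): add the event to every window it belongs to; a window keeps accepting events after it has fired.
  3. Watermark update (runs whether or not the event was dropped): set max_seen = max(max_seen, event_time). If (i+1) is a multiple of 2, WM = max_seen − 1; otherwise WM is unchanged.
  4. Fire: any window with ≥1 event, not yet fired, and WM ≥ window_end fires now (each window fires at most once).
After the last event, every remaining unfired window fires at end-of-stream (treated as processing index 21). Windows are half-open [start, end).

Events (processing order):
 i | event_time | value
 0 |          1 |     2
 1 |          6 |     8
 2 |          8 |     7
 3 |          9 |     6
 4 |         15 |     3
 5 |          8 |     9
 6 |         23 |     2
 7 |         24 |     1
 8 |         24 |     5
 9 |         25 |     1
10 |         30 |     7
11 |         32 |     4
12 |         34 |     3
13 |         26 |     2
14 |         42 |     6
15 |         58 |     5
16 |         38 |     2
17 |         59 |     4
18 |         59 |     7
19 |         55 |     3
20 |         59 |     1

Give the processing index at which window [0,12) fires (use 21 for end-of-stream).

5

i=0 t=1 v=2: → [0,12); WM=−∞
i=1 t=6 v=8: → [0,12); WM=5
i=2 t=8 v=7: → [0,12); WM=5
i=3 t=9 v=6: → [0,12); WM=8
i=4 t=15 v=3: → [11,23); WM=8
i=5 t=8 v=9: → [0,12); WM=14; [0,12) fires=5
i=6 t=23 v=2: → [22,34); WM=14
i=7 t=24 v=1: → [22,34); WM=23; [11,23) fires=1
i=8 t=24 v=5: → [22,34); WM=23
i=9 t=25 v=1: → [22,34); WM=24
i=10 t=30 v=7: → [22,34); WM=24
i=11 t=32 v=4: → [22,34); WM=31
i=12 t=34 v=3: → [33,45); WM=31
i=13 t=26 v=2: DROP (t<31-3); WM=33
i=14 t=42 v=6: → [33,45); WM=33
i=15 t=58 v=5: → [55,67); WM=57; [22,34) fires=6 [33,45) fires=2
i=16 t=38 v=2: DROP (t<57-3); WM=57
i=17 t=59 v=4: → [55,67); WM=58
i=18 t=59 v=7: → [55,67); WM=58
i=19 t=55 v=3: → [55,67),[44,56); WM=58; [44,56) fires=1
i=20 t=59 v=1: → [55,67); WM=58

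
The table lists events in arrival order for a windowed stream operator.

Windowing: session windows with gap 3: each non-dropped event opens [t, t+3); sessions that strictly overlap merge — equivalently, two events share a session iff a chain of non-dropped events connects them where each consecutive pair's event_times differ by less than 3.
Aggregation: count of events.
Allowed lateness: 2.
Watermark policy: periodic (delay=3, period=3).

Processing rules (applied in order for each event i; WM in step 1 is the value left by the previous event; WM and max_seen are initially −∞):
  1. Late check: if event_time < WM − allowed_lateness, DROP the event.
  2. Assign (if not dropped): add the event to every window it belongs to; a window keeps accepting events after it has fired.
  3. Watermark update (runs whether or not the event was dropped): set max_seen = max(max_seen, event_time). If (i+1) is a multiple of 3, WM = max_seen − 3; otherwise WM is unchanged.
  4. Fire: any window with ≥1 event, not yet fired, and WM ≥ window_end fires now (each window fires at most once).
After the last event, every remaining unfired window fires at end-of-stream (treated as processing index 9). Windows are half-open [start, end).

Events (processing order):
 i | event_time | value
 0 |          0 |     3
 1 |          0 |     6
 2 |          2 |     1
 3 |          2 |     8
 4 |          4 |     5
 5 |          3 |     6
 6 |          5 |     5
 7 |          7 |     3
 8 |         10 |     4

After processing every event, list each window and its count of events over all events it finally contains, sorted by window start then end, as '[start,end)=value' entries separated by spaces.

i=0 t=0 v=3: → [0,3); WM=−∞
i=1 t=0 v=6: → [0,3); WM=−∞
i=2 t=2 v=1: → [0,5); WM=-1
i=3 t=2 v=8: → [0,5); WM=-1
i=4 t=4 v=5: → [0,7); WM=-1
i=5 t=3 v=6: → [0,7); WM=1
i=6 t=5 v=5: → [0,8); WM=1
i=7 t=7 v=3: → [0,10); WM=1
i=8 t=10 v=4: → [10,13); WM=7

[0,10)=8 [10,13)=1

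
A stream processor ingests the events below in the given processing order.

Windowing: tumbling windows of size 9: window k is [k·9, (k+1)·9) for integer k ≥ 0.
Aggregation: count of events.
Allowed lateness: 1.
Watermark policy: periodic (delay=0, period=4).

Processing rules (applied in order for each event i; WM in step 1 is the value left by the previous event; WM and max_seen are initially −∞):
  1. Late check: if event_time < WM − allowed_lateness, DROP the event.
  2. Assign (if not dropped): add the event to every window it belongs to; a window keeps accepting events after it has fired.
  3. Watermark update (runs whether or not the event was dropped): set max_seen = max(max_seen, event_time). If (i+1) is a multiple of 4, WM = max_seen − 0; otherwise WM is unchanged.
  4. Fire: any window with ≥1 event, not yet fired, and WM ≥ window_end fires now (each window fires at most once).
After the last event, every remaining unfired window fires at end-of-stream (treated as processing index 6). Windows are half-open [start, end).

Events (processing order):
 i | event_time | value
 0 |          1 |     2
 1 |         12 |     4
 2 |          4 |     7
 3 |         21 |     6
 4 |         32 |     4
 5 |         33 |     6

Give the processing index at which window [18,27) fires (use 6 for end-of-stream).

6

i=0 t=1 v=2: → [0,9); WM=−∞
i=1 t=12 v=4: → [9,18); WM=−∞
i=2 t=4 v=7: → [0,9); WM=−∞
i=3 t=21 v=6: → [18,27); WM=21; [0,9) fires=2 [9,18) fires=1
i=4 t=32 v=4: → [27,36); WM=21
i=5 t=33 v=6: → [27,36); WM=21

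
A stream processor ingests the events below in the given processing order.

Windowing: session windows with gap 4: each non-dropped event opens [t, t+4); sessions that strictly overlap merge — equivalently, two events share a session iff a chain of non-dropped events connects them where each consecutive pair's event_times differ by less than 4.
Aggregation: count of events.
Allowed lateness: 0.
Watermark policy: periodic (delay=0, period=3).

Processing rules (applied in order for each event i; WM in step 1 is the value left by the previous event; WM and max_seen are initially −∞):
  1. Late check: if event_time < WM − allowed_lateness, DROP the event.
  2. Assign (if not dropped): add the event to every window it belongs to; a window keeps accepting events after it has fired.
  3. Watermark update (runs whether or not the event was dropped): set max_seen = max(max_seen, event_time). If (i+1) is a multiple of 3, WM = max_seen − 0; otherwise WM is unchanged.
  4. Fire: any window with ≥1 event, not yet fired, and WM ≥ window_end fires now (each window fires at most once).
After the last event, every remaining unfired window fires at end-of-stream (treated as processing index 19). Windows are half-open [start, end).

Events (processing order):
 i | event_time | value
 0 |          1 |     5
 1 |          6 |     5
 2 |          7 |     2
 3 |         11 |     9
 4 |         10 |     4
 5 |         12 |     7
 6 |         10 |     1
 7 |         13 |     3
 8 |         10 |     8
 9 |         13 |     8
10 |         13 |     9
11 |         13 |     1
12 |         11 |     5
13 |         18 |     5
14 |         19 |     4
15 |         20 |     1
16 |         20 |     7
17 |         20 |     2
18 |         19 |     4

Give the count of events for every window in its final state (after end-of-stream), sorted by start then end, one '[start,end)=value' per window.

i=0 t=1 v=5: → [1,5); WM=−∞
i=1 t=6 v=5: → [6,10); WM=−∞
i=2 t=7 v=2: → [6,11); WM=7
i=3 t=11 v=9: → [11,15); WM=7
i=4 t=10 v=4: → [6,15); WM=7
i=5 t=12 v=7: → [6,16); WM=12
i=6 t=10 v=1: DROP (t<12-0); WM=12
i=7 t=13 v=3: → [6,17); WM=12
i=8 t=10 v=8: DROP (t<12-0); WM=13
i=9 t=13 v=8: → [6,17); WM=13
i=10 t=13 v=9: → [6,17); WM=13
i=11 t=13 v=1: → [6,17); WM=13
i=12 t=11 v=5: DROP (t<13-0); WM=13
i=13 t=18 v=5: → [18,22); WM=13
i=14 t=19 v=4: → [18,23); WM=19
i=15 t=20 v=1: → [18,24); WM=19
i=16 t=20 v=7: → [18,24); WM=19
i=17 t=20 v=2: → [18,24); WM=20
i=18 t=19 v=4: DROP (t<20-0); WM=20

[1,5)=1 [6,17)=9 [18,24)=5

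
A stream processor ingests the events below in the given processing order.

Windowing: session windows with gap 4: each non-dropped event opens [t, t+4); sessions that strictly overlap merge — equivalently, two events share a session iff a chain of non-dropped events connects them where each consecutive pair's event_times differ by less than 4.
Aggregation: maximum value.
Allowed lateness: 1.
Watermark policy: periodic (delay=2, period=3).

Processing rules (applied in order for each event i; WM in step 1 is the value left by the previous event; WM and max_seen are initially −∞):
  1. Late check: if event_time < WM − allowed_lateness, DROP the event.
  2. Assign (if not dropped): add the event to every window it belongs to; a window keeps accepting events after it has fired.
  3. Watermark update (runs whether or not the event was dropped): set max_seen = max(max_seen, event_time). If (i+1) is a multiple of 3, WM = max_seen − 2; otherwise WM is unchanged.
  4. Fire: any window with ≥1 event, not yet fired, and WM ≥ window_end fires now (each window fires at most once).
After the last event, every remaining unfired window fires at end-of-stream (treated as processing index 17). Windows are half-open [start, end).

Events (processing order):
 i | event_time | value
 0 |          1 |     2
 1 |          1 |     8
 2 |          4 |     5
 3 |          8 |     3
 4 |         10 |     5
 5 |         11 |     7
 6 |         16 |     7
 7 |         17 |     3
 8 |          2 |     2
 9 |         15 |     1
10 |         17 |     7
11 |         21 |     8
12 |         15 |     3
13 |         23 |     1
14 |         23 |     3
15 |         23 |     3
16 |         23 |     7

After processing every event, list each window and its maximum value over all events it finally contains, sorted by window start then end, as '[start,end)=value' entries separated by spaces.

i=0 t=1 v=2: → [1,5); WM=−∞
i=1 t=1 v=8: → [1,5); WM=−∞
i=2 t=4 v=5: → [1,8); WM=2
i=3 t=8 v=3: → [8,12); WM=2
i=4 t=10 v=5: → [8,14); WM=2
i=5 t=11 v=7: → [8,15); WM=9
i=6 t=16 v=7: → [16,20); WM=9
i=7 t=17 v=3: → [16,21); WM=9
i=8 t=2 v=2: DROP (t<9-1); WM=15
i=9 t=15 v=1: → [15,21); WM=15
i=10 t=17 v=7: → [15,21); WM=15
i=11 t=21 v=8: → [21,25); WM=19
i=12 t=15 v=3: DROP (t<19-1); WM=19
i=13 t=23 v=1: → [21,27); WM=19
i=14 t=23 v=3: → [21,27); WM=21
i=15 t=23 v=3: → [21,27); WM=21
i=16 t=23 v=7: → [21,27); WM=21

[1,8)=8 [8,15)=7 [15,21)=7 [21,27)=8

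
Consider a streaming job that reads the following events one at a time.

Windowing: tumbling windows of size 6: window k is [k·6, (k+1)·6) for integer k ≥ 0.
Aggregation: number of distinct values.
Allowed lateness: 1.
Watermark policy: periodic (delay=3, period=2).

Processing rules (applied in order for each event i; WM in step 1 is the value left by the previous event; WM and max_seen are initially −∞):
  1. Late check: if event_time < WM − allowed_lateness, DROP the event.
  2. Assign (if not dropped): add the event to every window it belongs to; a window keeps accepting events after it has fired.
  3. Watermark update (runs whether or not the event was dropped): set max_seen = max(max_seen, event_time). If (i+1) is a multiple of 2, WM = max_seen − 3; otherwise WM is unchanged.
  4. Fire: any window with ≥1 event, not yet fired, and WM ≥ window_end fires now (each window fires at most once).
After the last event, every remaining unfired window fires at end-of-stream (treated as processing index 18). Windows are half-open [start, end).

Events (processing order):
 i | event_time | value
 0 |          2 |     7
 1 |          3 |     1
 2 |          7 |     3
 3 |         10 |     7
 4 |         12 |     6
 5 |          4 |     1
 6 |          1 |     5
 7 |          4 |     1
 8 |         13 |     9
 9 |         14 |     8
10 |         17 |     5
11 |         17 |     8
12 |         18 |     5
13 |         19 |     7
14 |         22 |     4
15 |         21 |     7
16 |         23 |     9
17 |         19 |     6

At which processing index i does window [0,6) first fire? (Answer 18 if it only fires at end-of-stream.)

3

i=0 t=2 v=7: → [0,6); WM=−∞
i=1 t=3 v=1: → [0,6); WM=0
i=2 t=7 v=3: → [6,12); WM=0
i=3 t=10 v=7: → [6,12); WM=7; [0,6) fires=2
i=4 t=12 v=6: → [12,18); WM=7
i=5 t=4 v=1: DROP (t<7-1); WM=9
i=6 t=1 v=5: DROP (t<9-1); WM=9
i=7 t=4 v=1: DROP (t<9-1); WM=9
i=8 t=13 v=9: → [12,18); WM=9
i=9 t=14 v=8: → [12,18); WM=11
i=10 t=17 v=5: → [12,18); WM=11
i=11 t=17 v=8: → [12,18); WM=14; [6,12) fires=2
i=12 t=18 v=5: → [18,24); WM=14
i=13 t=19 v=7: → [18,24); WM=16
i=14 t=22 v=4: → [18,24); WM=16
i=15 t=21 v=7: → [18,24); WM=19; [12,18) fires=4
i=16 t=23 v=9: → [18,24); WM=19
i=17 t=19 v=6: → [18,24); WM=20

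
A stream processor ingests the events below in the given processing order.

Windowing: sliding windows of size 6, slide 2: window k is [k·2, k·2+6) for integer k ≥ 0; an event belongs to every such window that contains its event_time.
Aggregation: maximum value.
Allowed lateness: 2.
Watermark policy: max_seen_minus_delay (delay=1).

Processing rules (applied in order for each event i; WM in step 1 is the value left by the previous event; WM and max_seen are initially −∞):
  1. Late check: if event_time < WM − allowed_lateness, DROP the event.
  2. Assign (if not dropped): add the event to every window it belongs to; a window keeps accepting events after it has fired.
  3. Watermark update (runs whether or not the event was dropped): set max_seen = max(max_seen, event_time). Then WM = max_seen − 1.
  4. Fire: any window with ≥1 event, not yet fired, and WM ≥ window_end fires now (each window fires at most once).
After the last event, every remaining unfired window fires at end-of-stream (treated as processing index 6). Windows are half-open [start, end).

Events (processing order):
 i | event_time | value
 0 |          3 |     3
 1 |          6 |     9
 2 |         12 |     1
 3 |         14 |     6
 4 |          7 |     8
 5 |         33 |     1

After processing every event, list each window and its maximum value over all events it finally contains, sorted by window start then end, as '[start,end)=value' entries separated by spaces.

i=0 t=3 v=3: → [2,8),[0,6); WM=2
i=1 t=6 v=9: → [6,12),[4,10),[2,8); WM=5
i=2 t=12 v=1: → [12,18),[10,16),[8,14); WM=11; [0,6) fires=3 [2,8) fires=9 [4,10) fires=9
i=3 t=14 v=6: → [14,20),[12,18),[10,16); WM=13; [6,12) fires=9
i=4 t=7 v=8: DROP (t<13-2); WM=13
i=5 t=33 v=1: → [32,38),[30,36),[28,34); WM=32; [8,14) fires=1 [10,16) fires=6 [12,18) fires=6 [14,20) fires=6

[0,6)=3 [2,8)=9 [4,10)=9 [6,12)=9 [8,14)=1 [10,16)=6 [12,18)=6 [14,20)=6 [28,34)=1 [30,36)=1 [32,38)=1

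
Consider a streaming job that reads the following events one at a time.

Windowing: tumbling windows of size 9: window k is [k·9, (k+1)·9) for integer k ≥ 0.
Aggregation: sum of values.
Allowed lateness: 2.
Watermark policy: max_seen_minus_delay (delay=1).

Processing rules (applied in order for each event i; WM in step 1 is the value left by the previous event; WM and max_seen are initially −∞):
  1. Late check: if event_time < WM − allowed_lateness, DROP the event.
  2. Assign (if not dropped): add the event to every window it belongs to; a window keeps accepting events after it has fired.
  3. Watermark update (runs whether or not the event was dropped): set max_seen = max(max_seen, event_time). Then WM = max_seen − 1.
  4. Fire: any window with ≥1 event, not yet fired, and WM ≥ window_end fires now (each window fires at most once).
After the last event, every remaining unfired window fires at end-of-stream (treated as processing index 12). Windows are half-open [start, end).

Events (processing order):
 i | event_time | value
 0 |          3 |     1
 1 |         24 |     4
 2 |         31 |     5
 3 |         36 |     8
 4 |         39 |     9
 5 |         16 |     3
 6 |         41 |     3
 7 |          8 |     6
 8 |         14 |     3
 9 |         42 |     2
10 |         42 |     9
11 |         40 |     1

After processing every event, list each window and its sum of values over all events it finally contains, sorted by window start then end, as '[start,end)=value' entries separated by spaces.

i=0 t=3 v=1: → [0,9); WM=2
i=1 t=24 v=4: → [18,27); WM=23; [0,9) fires=1
i=2 t=31 v=5: → [27,36); WM=30; [18,27) fires=4
i=3 t=36 v=8: → [36,45); WM=35
i=4 t=39 v=9: → [36,45); WM=38; [27,36) fires=5
i=5 t=16 v=3: DROP (t<38-2); WM=38
i=6 t=41 v=3: → [36,45); WM=40
i=7 t=8 v=6: DROP (t<40-2); WM=40
i=8 t=14 v=3: DROP (t<40-2); WM=40
i=9 t=42 v=2: → [36,45); WM=41
i=10 t=42 v=9: → [36,45); WM=41
i=11 t=40 v=1: → [36,45); WM=41

[0,9)=1 [18,27)=4 [27,36)=5 [36,45)=32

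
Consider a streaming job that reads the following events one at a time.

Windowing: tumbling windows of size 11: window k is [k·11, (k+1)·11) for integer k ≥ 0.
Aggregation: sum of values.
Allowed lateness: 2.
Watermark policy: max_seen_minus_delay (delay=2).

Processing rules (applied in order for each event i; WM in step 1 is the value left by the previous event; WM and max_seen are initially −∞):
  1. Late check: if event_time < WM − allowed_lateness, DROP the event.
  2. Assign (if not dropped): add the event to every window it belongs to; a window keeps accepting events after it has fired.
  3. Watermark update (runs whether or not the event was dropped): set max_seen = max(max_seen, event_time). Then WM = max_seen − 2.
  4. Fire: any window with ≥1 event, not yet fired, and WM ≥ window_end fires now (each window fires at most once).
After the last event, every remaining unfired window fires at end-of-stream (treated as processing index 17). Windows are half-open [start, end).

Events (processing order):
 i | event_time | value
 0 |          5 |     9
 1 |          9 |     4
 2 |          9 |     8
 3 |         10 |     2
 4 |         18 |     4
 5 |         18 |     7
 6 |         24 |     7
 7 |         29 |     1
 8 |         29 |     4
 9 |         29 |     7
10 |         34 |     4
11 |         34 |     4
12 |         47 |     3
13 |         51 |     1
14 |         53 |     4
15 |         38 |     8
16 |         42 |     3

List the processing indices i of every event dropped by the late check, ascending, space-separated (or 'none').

15 16

i=0 t=5 v=9: → [0,11); WM=3
i=1 t=9 v=4: → [0,11); WM=7
i=2 t=9 v=8: → [0,11); WM=7
i=3 t=10 v=2: → [0,11); WM=8
i=4 t=18 v=4: → [11,22); WM=16; [0,11) fires=23
i=5 t=18 v=7: → [11,22); WM=16
i=6 t=24 v=7: → [22,33); WM=22; [11,22) fires=11
i=7 t=29 v=1: → [22,33); WM=27
i=8 t=29 v=4: → [22,33); WM=27
i=9 t=29 v=7: → [22,33); WM=27
i=10 t=34 v=4: → [33,44); WM=32
i=11 t=34 v=4: → [33,44); WM=32
i=12 t=47 v=3: → [44,55); WM=45; [22,33) fires=19 [33,44) fires=8
i=13 t=51 v=1: → [44,55); WM=49
i=14 t=53 v=4: → [44,55); WM=51
i=15 t=38 v=8: DROP (t<51-2); WM=51
i=16 t=42 v=3: DROP (t<51-2); WM=51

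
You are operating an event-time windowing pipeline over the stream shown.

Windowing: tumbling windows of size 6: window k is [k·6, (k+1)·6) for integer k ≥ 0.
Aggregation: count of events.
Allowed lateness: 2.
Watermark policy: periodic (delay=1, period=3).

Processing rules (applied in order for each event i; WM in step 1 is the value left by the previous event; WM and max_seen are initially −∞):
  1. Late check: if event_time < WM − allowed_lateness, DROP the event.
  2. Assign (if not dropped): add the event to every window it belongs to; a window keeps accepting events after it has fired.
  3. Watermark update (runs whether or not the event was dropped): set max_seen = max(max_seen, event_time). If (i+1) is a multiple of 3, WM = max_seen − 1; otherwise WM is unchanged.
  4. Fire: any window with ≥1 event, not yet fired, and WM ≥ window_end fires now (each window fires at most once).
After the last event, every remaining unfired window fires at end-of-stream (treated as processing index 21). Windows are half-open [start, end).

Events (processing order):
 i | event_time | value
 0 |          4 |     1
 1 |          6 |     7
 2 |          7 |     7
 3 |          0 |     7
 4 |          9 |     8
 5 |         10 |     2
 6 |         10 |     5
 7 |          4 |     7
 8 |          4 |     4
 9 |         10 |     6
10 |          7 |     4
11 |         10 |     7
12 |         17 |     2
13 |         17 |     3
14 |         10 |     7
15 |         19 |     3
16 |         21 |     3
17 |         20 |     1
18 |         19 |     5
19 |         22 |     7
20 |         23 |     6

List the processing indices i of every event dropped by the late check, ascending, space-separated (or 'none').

3 7 8

i=0 t=4 v=1: → [0,6); WM=−∞
i=1 t=6 v=7: → [6,12); WM=−∞
i=2 t=7 v=7: → [6,12); WM=6; [0,6) fires=1
i=3 t=0 v=7: DROP (t<6-2); WM=6
i=4 t=9 v=8: → [6,12); WM=6
i=5 t=10 v=2: → [6,12); WM=9
i=6 t=10 v=5: → [6,12); WM=9
i=7 t=4 v=7: DROP (t<9-2); WM=9
i=8 t=4 v=4: DROP (t<9-2); WM=9
i=9 t=10 v=6: → [6,12); WM=9
i=10 t=7 v=4: → [6,12); WM=9
i=11 t=10 v=7: → [6,12); WM=9
i=12 t=17 v=2: → [12,18); WM=9
i=13 t=17 v=3: → [12,18); WM=9
i=14 t=10 v=7: → [6,12); WM=16; [6,12) fires=9
i=15 t=19 v=3: → [18,24); WM=16
i=16 t=21 v=3: → [18,24); WM=16
i=17 t=20 v=1: → [18,24); WM=20; [12,18) fires=2
i=18 t=19 v=5: → [18,24); WM=20
i=19 t=22 v=7: → [18,24); WM=20
i=20 t=23 v=6: → [18,24); WM=22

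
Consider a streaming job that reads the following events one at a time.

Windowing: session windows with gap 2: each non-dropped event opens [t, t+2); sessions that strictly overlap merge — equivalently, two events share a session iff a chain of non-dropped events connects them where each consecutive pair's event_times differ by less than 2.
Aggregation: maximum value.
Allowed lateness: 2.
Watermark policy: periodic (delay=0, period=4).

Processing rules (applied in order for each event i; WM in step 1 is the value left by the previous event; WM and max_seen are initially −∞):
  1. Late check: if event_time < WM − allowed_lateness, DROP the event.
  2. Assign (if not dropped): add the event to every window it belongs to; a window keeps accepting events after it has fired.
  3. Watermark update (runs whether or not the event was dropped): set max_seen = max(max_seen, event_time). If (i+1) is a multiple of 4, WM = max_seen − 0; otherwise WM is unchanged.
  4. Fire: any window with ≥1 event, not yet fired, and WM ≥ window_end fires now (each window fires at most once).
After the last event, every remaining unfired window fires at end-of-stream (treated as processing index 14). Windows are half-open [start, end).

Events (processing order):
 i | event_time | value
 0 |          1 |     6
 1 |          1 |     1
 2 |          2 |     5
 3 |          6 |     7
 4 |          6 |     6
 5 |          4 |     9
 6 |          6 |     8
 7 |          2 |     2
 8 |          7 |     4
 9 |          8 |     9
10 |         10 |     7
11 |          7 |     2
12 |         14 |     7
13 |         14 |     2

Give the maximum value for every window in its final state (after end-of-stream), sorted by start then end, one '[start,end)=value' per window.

i=0 t=1 v=6: → [1,3); WM=−∞
i=1 t=1 v=1: → [1,3); WM=−∞
i=2 t=2 v=5: → [1,4); WM=−∞
i=3 t=6 v=7: → [6,8); WM=6
i=4 t=6 v=6: → [6,8); WM=6
i=5 t=4 v=9: → [4,6); WM=6
i=6 t=6 v=8: → [6,8); WM=6
i=7 t=2 v=2: DROP (t<6-2); WM=6
i=8 t=7 v=4: → [6,9); WM=6
i=9 t=8 v=9: → [6,10); WM=6
i=10 t=10 v=7: → [10,12); WM=6
i=11 t=7 v=2: → [6,10); WM=10
i=12 t=14 v=7: → [14,16); WM=10
i=13 t=14 v=2: → [14,16); WM=10

[1,4)=6 [4,6)=9 [6,10)=9 [10,12)=7 [14,16)=7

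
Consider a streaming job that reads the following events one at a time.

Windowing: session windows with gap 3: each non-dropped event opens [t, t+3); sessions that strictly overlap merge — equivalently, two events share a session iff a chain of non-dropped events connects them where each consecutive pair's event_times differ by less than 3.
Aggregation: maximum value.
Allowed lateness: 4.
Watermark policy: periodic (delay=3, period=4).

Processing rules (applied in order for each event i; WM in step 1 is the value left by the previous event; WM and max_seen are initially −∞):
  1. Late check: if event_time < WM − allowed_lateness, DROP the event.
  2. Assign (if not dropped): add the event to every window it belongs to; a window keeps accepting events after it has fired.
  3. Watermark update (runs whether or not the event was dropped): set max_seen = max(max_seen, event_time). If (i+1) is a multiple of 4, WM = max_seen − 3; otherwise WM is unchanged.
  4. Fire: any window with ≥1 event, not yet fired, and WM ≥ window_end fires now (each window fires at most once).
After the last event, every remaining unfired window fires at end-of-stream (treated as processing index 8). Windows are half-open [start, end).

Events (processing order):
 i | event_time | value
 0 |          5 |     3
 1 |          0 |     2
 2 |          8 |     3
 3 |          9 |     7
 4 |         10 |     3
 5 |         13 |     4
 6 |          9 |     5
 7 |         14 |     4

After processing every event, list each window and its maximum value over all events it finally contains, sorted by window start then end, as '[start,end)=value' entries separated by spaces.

i=0 t=5 v=3: → [5,8); WM=−∞
i=1 t=0 v=2: → [0,3); WM=−∞
i=2 t=8 v=3: → [8,11); WM=−∞
i=3 t=9 v=7: → [8,12); WM=6
i=4 t=10 v=3: → [8,13); WM=6
i=5 t=13 v=4: → [13,16); WM=6
i=6 t=9 v=5: → [8,13); WM=6
i=7 t=14 v=4: → [13,17); WM=11

[0,3)=2 [5,8)=3 [8,13)=7 [13,17)=4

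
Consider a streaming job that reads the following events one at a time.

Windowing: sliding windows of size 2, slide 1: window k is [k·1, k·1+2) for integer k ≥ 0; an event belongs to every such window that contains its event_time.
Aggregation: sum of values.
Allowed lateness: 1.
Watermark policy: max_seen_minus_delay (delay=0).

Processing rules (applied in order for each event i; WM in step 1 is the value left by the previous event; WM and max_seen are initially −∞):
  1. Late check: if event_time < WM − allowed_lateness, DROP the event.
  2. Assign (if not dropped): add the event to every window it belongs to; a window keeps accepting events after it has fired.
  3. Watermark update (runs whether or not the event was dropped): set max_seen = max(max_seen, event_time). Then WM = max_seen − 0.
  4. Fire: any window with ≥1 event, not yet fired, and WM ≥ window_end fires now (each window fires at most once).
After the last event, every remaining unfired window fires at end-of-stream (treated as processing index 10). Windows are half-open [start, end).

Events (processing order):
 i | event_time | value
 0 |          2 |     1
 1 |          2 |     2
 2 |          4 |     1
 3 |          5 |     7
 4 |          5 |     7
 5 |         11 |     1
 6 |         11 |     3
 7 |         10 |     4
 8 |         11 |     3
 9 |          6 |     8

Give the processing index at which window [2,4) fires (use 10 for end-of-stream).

2

i=0 t=2 v=1: → [2,4),[1,3); WM=2
i=1 t=2 v=2: → [2,4),[1,3); WM=2
i=2 t=4 v=1: → [4,6),[3,5); WM=4; [1,3) fires=3 [2,4) fires=3
i=3 t=5 v=7: → [5,7),[4,6); WM=5; [3,5) fires=1
i=4 t=5 v=7: → [5,7),[4,6); WM=5
i=5 t=11 v=1: → [11,13),[10,12); WM=11; [4,6) fires=15 [5,7) fires=14
i=6 t=11 v=3: → [11,13),[10,12); WM=11
i=7 t=10 v=4: → [10,12),[9,11); WM=11; [9,11) fires=4
i=8 t=11 v=3: → [11,13),[10,12); WM=11
i=9 t=6 v=8: DROP (t<11-1); WM=11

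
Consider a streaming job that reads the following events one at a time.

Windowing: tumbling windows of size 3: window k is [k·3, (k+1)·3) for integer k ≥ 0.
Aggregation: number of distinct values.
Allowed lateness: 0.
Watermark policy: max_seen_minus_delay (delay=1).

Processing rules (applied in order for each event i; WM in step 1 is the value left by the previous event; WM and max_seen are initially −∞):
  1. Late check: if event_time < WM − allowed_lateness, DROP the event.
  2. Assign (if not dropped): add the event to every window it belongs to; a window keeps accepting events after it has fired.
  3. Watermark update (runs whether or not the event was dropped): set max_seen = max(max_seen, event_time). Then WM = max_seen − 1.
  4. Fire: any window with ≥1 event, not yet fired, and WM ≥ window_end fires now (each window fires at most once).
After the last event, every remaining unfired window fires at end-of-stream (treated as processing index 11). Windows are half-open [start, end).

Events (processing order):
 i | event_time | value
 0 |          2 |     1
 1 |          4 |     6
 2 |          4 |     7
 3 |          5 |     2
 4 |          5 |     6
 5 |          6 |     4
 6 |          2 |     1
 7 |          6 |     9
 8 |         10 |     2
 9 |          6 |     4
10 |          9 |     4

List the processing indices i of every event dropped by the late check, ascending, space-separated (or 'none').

6 9

i=0 t=2 v=1: → [0,3); WM=1
i=1 t=4 v=6: → [3,6); WM=3; [0,3) fires=1
i=2 t=4 v=7: → [3,6); WM=3
i=3 t=5 v=2: → [3,6); WM=4
i=4 t=5 v=6: → [3,6); WM=4
i=5 t=6 v=4: → [6,9); WM=5
i=6 t=2 v=1: DROP (t<5-0); WM=5
i=7 t=6 v=9: → [6,9); WM=5
i=8 t=10 v=2: → [9,12); WM=9; [3,6) fires=3 [6,9) fires=2
i=9 t=6 v=4: DROP (t<9-0); WM=9
i=10 t=9 v=4: → [9,12); WM=9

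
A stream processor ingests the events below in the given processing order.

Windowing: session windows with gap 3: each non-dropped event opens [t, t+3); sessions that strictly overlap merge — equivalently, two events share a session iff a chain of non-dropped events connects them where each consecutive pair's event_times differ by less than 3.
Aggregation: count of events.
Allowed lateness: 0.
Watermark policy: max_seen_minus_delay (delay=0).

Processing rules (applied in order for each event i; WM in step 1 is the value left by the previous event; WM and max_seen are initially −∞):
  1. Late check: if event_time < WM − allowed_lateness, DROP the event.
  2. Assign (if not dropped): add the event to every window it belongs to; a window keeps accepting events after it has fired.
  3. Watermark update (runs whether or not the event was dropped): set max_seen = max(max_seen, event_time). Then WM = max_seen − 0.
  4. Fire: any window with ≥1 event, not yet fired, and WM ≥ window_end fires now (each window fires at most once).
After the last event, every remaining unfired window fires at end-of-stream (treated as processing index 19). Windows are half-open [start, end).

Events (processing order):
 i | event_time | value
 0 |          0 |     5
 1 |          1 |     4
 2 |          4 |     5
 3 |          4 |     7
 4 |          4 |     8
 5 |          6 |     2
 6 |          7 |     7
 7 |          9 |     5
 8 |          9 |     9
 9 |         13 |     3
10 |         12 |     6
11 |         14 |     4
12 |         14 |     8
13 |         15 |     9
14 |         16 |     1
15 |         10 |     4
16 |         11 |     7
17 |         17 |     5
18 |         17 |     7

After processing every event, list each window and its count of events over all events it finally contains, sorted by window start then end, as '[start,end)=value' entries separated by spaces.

i=0 t=0 v=5: → [0,3); WM=0
i=1 t=1 v=4: → [0,4); WM=1
i=2 t=4 v=5: → [4,7); WM=4
i=3 t=4 v=7: → [4,7); WM=4
i=4 t=4 v=8: → [4,7); WM=4
i=5 t=6 v=2: → [4,9); WM=6
i=6 t=7 v=7: → [4,10); WM=7
i=7 t=9 v=5: → [4,12); WM=9
i=8 t=9 v=9: → [4,12); WM=9
i=9 t=13 v=3: → [13,16); WM=13
i=10 t=12 v=6: DROP (t<13-0); WM=13
i=11 t=14 v=4: → [13,17); WM=14
i=12 t=14 v=8: → [13,17); WM=14
i=13 t=15 v=9: → [13,18); WM=15
i=14 t=16 v=1: → [13,19); WM=16
i=15 t=10 v=4: DROP (t<16-0); WM=16
i=16 t=11 v=7: DROP (t<16-0); WM=16
i=17 t=17 v=5: → [13,20); WM=17
i=18 t=17 v=7: → [13,20); WM=17

[0,4)=2 [4,12)=7 [13,20)=7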